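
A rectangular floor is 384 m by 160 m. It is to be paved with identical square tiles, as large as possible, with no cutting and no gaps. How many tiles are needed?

Tile side = gcd(384, 160).
384 = 2^7 × 3
160 = 2^5 × 5
gcd(384, 160) = 2^5 = 32.
Tiles: (384/32) × (160/32) = 12 × 5 = 60.

60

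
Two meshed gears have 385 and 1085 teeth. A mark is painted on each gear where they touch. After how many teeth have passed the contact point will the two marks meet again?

We need the least common multiple of the intervals.
385 = 5 × 7 × 11
1085 = 5 × 7 × 31
LCM(385, 1085) = 5 × 7 × 11 × 31 = 11935.

11935 teeth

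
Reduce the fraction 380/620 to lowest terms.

380 = 2^2 × 5 × 19
620 = 2^2 × 5 × 31
gcd(380, 620) = 2^2 × 5 = 20.
Divide numerator and denominator by 20: 380/620 = 19/31.

19/31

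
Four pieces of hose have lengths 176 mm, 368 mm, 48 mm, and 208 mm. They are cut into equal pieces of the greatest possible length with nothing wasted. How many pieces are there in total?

50

Piece length = gcd(176, 368, 48, 208).
176 = 2^4 × 11
368 = 2^4 × 23
48 = 2^4 × 3
208 = 2^4 × 13
gcd(176, 368, 48, 208) = 2^4 = 16.
Total pieces = 176/16 + 368/16 + 48/16 + 208/16 = 11 + 23 + 3 + 13 = 50.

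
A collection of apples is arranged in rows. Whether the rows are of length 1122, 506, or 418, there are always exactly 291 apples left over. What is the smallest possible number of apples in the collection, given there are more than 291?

490605

N − 291 must be a common multiple of 1122, 506, and 418.
1122 = 2 × 3 × 11 × 17
506 = 2 × 11 × 23
418 = 2 × 11 × 19
LCM(1122, 506, 418) = 2 × 3 × 11 × 17 × 19 × 23 = 490314.
Smallest N > 291 is LCM + 291 = 490314 + 291 = 490605.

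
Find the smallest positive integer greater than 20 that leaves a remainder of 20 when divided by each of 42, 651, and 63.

3926

N − 20 must be a common multiple of 42, 651, and 63.
42 = 2 × 3 × 7
651 = 3 × 7 × 31
63 = 3^2 × 7
LCM(42, 651, 63) = 2 × 3^2 × 7 × 31 = 3906.
Smallest N > 20 is LCM + 20 = 3906 + 20 = 3926.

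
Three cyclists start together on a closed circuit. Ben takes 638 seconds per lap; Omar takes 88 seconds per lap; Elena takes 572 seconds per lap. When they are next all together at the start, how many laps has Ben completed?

52 laps

All finish a whole number of cycles simultaneously at t = LCM of the periods.
638 = 2 × 11 × 29
88 = 2^3 × 11
572 = 2^2 × 11 × 13
LCM(638, 88, 572) = 2^3 × 11 × 13 × 29 = 33176.
Laps for period 638: 33176 / 638 = 52.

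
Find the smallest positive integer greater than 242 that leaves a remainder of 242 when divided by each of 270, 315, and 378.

2132

N − 242 must be a common multiple of 270, 315, and 378.
270 = 2 × 3^3 × 5
315 = 3^2 × 5 × 7
378 = 2 × 3^3 × 7
LCM(270, 315, 378) = 2 × 3^3 × 5 × 7 = 1890.
Smallest N > 242 is LCM + 242 = 1890 + 242 = 2132.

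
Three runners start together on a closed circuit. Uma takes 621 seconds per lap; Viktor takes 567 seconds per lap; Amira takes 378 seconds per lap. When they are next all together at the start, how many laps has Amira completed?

All finish a whole number of cycles simultaneously at t = LCM of the periods.
621 = 3^3 × 23
567 = 3^4 × 7
378 = 2 × 3^3 × 7
LCM(621, 567, 378) = 2 × 3^4 × 7 × 23 = 26082.
Laps for period 378: 26082 / 378 = 69.

69 laps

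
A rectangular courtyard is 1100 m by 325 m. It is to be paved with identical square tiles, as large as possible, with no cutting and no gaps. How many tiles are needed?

Tile side = gcd(1100, 325).
1100 = 2^2 × 5^2 × 11
325 = 5^2 × 13
gcd(1100, 325) = 5^2 = 25.
Tiles: (1100/25) × (325/25) = 44 × 13 = 572.

572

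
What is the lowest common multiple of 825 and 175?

825 = 3 × 5^2 × 11
175 = 5^2 × 7
LCM(825, 175) = 3 × 5^2 × 7 × 11 = 5775.

5775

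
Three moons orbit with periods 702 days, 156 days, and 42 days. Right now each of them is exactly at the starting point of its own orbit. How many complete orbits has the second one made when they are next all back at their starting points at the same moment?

63 orbits

They are all back at their starting positions together after one LCM of the periods.
702 = 2 × 3^3 × 13
156 = 2^2 × 3 × 13
42 = 2 × 3 × 7
LCM(702, 156, 42) = 2^2 × 3^3 × 7 × 13 = 9828.
Orbits for period 156: 9828 / 156 = 63.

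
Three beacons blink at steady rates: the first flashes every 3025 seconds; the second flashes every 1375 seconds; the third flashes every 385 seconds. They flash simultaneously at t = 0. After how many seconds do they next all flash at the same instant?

105875 seconds

We need the least common multiple of the intervals.
3025 = 5^2 × 11^2
1375 = 5^3 × 11
385 = 5 × 7 × 11
LCM(3025, 1375, 385) = 5^3 × 7 × 11^2 = 105875.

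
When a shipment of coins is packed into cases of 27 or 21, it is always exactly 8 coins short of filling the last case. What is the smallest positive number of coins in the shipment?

181

Being 8 short of a full case of size k means N ≡ −8 (mod k), i.e. N + 8 is a multiple of each size.
27 = 3^3
21 = 3 × 7
LCM(27, 21) = 3^3 × 7 = 189.
Smallest positive N is 189 − 8 = 181.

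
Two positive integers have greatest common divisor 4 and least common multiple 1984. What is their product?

7936

For any two positive integers, gcd × lcm = product = 4 × 1984 = 7936.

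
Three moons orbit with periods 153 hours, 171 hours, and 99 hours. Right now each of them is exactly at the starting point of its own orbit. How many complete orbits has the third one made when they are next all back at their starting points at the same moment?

323 orbits

They are all back at their starting positions together after one LCM of the periods.
153 = 3^2 × 17
171 = 3^2 × 19
99 = 3^2 × 11
LCM(153, 171, 99) = 3^2 × 11 × 17 × 19 = 31977.
Orbits for period 99: 31977 / 99 = 323.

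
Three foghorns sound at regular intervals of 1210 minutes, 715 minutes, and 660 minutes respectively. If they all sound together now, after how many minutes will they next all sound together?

94380 minutes

They coincide at every common multiple of the periods; the first is the LCM.
1210 = 2 × 5 × 11^2
715 = 5 × 11 × 13
660 = 2^2 × 3 × 5 × 11
LCM(1210, 715, 660) = 2^2 × 3 × 5 × 11^2 × 13 = 94380.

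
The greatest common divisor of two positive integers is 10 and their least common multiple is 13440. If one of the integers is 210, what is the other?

For two integers, gcd × lcm = product, so the other is (10 × 13440) / 210 = 134400 / 210 = 640.

640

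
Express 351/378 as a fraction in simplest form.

351 = 3^3 × 13
378 = 2 × 3^3 × 7
gcd(351, 378) = 3^3 = 27.
Divide numerator and denominator by 27: 351/378 = 13/14.

13/14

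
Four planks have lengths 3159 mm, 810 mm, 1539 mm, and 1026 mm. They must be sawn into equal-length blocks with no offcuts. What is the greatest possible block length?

This is the greatest common divisor of 3159, 810, 1539, and 1026.
3159 = 3^5 × 13
810 = 2 × 3^4 × 5
1539 = 3^4 × 19
1026 = 2 × 3^3 × 19
gcd(3159, 810, 1539, 1026) = 3^3 = 27.

27 mm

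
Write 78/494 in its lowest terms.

78 = 2 × 3 × 13
494 = 2 × 13 × 19
gcd(78, 494) = 2 × 13 = 26.
Divide numerator and denominator by 26: 78/494 = 3/19.

3/19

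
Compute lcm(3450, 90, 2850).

3450 = 2 × 3 × 5^2 × 23
90 = 2 × 3^2 × 5
2850 = 2 × 3 × 5^2 × 19
LCM(3450, 90, 2850) = 2 × 3^2 × 5^2 × 19 × 23 = 196650.

196650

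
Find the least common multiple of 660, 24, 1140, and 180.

75240

660 = 2^2 × 3 × 5 × 11
24 = 2^3 × 3
1140 = 2^2 × 3 × 5 × 19
180 = 2^2 × 3^2 × 5
LCM(660, 24, 1140, 180) = 2^3 × 3^2 × 5 × 11 × 19 = 75240.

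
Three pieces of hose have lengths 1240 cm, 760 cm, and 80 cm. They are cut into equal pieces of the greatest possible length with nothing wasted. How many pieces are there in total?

Piece length = gcd(1240, 760, 80).
1240 = 2^3 × 5 × 31
760 = 2^3 × 5 × 19
80 = 2^4 × 5
gcd(1240, 760, 80) = 2^3 × 5 = 40.
Total pieces = 1240/40 + 760/40 + 80/40 = 31 + 19 + 2 = 52.

52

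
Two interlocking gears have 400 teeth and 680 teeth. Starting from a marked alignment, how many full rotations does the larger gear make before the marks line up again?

The first common completion time is the LCM of the periods.
400 = 2^4 × 5^2
680 = 2^3 × 5 × 17
LCM(400, 680) = 2^4 × 5^2 × 17 = 6800.
Rotations for period 680: 6800 / 680 = 10.

10 rotations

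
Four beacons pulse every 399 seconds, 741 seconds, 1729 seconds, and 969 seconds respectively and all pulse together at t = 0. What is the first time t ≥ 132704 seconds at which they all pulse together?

Joint pulses occur at multiples of LCM(399, 741, 1729, 969).
399 = 3 × 7 × 19
741 = 3 × 13 × 19
1729 = 7 × 13 × 19
969 = 3 × 17 × 19
LCM(399, 741, 1729, 969) = 3 × 7 × 13 × 17 × 19 = 88179.
Smallest multiple of 88179 that is ≥ 132704: ⌈132704/88179⌉ × 88179 = 2 × 88179 = 176358.

176358 seconds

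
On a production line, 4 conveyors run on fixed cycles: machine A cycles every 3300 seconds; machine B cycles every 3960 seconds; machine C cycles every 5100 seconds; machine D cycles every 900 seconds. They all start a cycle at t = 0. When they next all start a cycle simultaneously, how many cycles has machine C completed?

All finish a whole number of cycles simultaneously at t = LCM of the periods.
3300 = 2^2 × 3 × 5^2 × 11
3960 = 2^3 × 3^2 × 5 × 11
5100 = 2^2 × 3 × 5^2 × 17
900 = 2^2 × 3^2 × 5^2
LCM(3300, 3960, 5100, 900) = 2^3 × 3^2 × 5^2 × 11 × 17 = 336600.
Cycles for period 5100: 336600 / 5100 = 66.

66 cycles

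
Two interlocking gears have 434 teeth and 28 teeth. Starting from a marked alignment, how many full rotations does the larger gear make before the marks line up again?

All finish a whole number of cycles simultaneously at t = LCM of the periods.
434 = 2 × 7 × 31
28 = 2^2 × 7
LCM(434, 28) = 2^2 × 7 × 31 = 868.
Rotations for period 434: 868 / 434 = 2.

2 rotations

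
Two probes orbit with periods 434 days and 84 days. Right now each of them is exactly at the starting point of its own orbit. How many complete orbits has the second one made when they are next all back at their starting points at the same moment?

All finish a whole number of cycles simultaneously at t = LCM of the periods.
434 = 2 × 7 × 31
84 = 2^2 × 3 × 7
LCM(434, 84) = 2^2 × 3 × 7 × 31 = 2604.
Orbits for period 84: 2604 / 84 = 31.

31 orbits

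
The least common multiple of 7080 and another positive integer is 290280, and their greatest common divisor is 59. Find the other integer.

gcd × lcm = product of the two integers, so the other integer is (59 × 290280) / 7080 = 2419.

2419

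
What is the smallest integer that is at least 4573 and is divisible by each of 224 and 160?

5600

The integer must be a common multiple of 224 and 160, so a multiple of their LCM.
224 = 2^5 × 7
160 = 2^5 × 5
LCM(224, 160) = 2^5 × 5 × 7 = 1120.
Smallest multiple of 1120 that is ≥ 4573: ⌈4573/1120⌉ × 1120 = 5 × 1120 = 5600.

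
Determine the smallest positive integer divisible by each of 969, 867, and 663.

969 = 3 × 17 × 19
867 = 3 × 17^2
663 = 3 × 13 × 17
LCM(969, 867, 663) = 3 × 13 × 17^2 × 19 = 214149.

214149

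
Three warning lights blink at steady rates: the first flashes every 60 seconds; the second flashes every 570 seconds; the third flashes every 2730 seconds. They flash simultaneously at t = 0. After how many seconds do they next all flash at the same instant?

103740 seconds

They coincide at every common multiple of the periods; the first is the LCM.
60 = 2^2 × 3 × 5
570 = 2 × 3 × 5 × 19
2730 = 2 × 3 × 5 × 7 × 13
LCM(60, 570, 2730) = 2^2 × 3 × 5 × 7 × 13 × 19 = 103740.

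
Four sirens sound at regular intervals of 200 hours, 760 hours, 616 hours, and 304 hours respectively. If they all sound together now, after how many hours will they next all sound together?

585200 hours

We need the least common multiple of the intervals.
200 = 2^3 × 5^2
760 = 2^3 × 5 × 19
616 = 2^3 × 7 × 11
304 = 2^4 × 19
LCM(200, 760, 616, 304) = 2^4 × 5^2 × 7 × 11 × 19 = 585200.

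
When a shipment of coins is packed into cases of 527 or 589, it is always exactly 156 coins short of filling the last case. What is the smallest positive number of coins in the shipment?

Being 156 short of a full case of size k means N ≡ −156 (mod k), i.e. N + 156 is a multiple of each size.
527 = 17 × 31
589 = 19 × 31
LCM(527, 589) = 17 × 19 × 31 = 10013.
Smallest positive N is 10013 − 156 = 9857.

9857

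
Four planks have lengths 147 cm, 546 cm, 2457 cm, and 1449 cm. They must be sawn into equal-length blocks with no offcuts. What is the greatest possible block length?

The block length must divide every plank, so the greatest is gcd(147, 546, 2457, 1449).
147 = 3 × 7^2
546 = 2 × 3 × 7 × 13
2457 = 3^3 × 7 × 13
1449 = 3^2 × 7 × 23
gcd(147, 546, 2457, 1449) = 3 × 7 = 21.

21 cm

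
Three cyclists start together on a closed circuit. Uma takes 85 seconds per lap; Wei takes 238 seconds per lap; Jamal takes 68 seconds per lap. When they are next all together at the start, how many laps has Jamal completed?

The first common completion time is the LCM of the periods.
85 = 5 × 17
238 = 2 × 7 × 17
68 = 2^2 × 17
LCM(85, 238, 68) = 2^2 × 5 × 7 × 17 = 2380.
Laps for period 68: 2380 / 68 = 35.

35 laps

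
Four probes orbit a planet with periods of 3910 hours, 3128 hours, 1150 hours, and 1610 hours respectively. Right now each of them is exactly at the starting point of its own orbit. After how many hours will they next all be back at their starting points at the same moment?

547400 hours

We need the least common multiple of the intervals.
3910 = 2 × 5 × 17 × 23
3128 = 2^3 × 17 × 23
1150 = 2 × 5^2 × 23
1610 = 2 × 5 × 7 × 23
LCM(3910, 3128, 1150, 1610) = 2^3 × 5^2 × 7 × 17 × 23 = 547400.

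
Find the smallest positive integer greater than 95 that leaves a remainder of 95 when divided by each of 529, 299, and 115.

34480

N − 95 must be a common multiple of 529, 299, and 115.
529 = 23^2
299 = 13 × 23
115 = 5 × 23
LCM(529, 299, 115) = 5 × 13 × 23^2 = 34385.
Smallest N > 95 is LCM + 95 = 34385 + 95 = 34480.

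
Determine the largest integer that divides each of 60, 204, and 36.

12

60 = 2^2 × 3 × 5
204 = 2^2 × 3 × 17
36 = 2^2 × 3^2
gcd(60, 204, 36) = 2^2 × 3 = 12.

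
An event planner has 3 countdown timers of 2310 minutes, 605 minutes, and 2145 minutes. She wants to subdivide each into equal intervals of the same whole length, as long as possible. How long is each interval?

The interval must divide each timer length; the longest such is the gcd.
2310 = 2 × 3 × 5 × 7 × 11
605 = 5 × 11^2
2145 = 3 × 5 × 11 × 13
gcd(2310, 605, 2145) = 5 × 11 = 55.

55 minutes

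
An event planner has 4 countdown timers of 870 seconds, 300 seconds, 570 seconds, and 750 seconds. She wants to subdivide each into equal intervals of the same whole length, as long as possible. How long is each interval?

The interval must divide each timer length; the longest such is the gcd.
870 = 2 × 3 × 5 × 29
300 = 2^2 × 3 × 5^2
570 = 2 × 3 × 5 × 19
750 = 2 × 3 × 5^3
gcd(870, 300, 570, 750) = 2 × 3 × 5 = 30.

30 seconds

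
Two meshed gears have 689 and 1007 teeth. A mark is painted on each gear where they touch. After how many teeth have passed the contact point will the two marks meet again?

13091 teeth

We need the least common multiple of the intervals.
689 = 13 × 53
1007 = 19 × 53
LCM(689, 1007) = 13 × 19 × 53 = 13091.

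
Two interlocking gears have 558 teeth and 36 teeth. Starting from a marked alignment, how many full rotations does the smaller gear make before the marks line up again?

31 rotations

They are all back at their starting positions together after one LCM of the periods.
558 = 2 × 3^2 × 31
36 = 2^2 × 3^2
LCM(558, 36) = 2^2 × 3^2 × 31 = 1116.
Rotations for period 36: 1116 / 36 = 31.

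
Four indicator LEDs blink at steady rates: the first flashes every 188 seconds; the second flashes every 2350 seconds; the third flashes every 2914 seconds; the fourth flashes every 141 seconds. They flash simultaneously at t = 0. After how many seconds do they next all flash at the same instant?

437100 seconds

We need the least common multiple of the intervals.
188 = 2^2 × 47
2350 = 2 × 5^2 × 47
2914 = 2 × 31 × 47
141 = 3 × 47
LCM(188, 2350, 2914, 141) = 2^2 × 3 × 5^2 × 31 × 47 = 437100.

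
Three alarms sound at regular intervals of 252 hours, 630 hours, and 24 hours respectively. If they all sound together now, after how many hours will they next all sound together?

2520 hours

We need the least common multiple of the intervals.
252 = 2^2 × 3^2 × 7
630 = 2 × 3^2 × 5 × 7
24 = 2^3 × 3
LCM(252, 630, 24) = 2^3 × 3^2 × 5 × 7 = 2520.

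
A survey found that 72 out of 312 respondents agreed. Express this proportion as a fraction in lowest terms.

3/13

72 = 2^3 × 3^2
312 = 2^3 × 3 × 13
gcd(72, 312) = 2^3 × 3 = 24.
Divide numerator and denominator by 24: 72/312 = 3/13.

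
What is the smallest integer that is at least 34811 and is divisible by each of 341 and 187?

The integer must be a common multiple of 341 and 187, so a multiple of their LCM.
341 = 11 × 31
187 = 11 × 17
LCM(341, 187) = 11 × 17 × 31 = 5797.
Smallest multiple of 5797 that is ≥ 34811: ⌈34811/5797⌉ × 5797 = 7 × 5797 = 40579.

40579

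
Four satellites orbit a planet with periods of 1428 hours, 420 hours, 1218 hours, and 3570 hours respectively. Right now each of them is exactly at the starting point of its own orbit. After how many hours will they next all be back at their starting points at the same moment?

207060 hours

We need the least common multiple of the intervals.
1428 = 2^2 × 3 × 7 × 17
420 = 2^2 × 3 × 5 × 7
1218 = 2 × 3 × 7 × 29
3570 = 2 × 3 × 5 × 7 × 17
LCM(1428, 420, 1218, 3570) = 2^2 × 3 × 5 × 7 × 17 × 29 = 207060.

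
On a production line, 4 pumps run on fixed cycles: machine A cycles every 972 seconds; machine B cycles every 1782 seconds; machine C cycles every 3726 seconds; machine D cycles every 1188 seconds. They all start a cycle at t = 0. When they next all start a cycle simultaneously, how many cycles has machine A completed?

253 cycles

They are all back at their starting positions together after one LCM of the periods.
972 = 2^2 × 3^5
1782 = 2 × 3^4 × 11
3726 = 2 × 3^4 × 23
1188 = 2^2 × 3^3 × 11
LCM(972, 1782, 3726, 1188) = 2^2 × 3^5 × 11 × 23 = 245916.
Cycles for period 972: 245916 / 972 = 253.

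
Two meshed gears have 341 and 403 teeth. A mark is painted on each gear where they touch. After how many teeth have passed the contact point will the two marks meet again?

4433 teeth

We need the least common multiple of the intervals.
341 = 11 × 31
403 = 13 × 31
LCM(341, 403) = 11 × 13 × 31 = 4433.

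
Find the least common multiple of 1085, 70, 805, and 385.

1085 = 5 × 7 × 31
70 = 2 × 5 × 7
805 = 5 × 7 × 23
385 = 5 × 7 × 11
LCM(1085, 70, 805, 385) = 2 × 5 × 7 × 11 × 23 × 31 = 549010.

549010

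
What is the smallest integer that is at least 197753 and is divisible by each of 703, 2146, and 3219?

The integer must be a common multiple of 703, 2146, and 3219, so a multiple of their LCM.
703 = 19 × 37
2146 = 2 × 29 × 37
3219 = 3 × 29 × 37
LCM(703, 2146, 3219) = 2 × 3 × 19 × 29 × 37 = 122322.
Smallest multiple of 122322 that is ≥ 197753: ⌈197753/122322⌉ × 122322 = 2 × 122322 = 244644.

244644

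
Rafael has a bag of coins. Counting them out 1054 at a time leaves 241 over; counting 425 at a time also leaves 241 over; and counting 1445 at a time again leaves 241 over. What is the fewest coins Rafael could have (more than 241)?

N − 241 must be a common multiple of 1054, 425, and 1445.
1054 = 2 × 17 × 31
425 = 5^2 × 17
1445 = 5 × 17^2
LCM(1054, 425, 1445) = 2 × 5^2 × 17^2 × 31 = 447950.
Smallest N > 241 is LCM + 241 = 447950 + 241 = 448191.

448191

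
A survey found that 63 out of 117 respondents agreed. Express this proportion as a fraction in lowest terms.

63 = 3^2 × 7
117 = 3^2 × 13
gcd(63, 117) = 3^2 = 9.
Divide numerator and denominator by 9: 63/117 = 7/13.

7/13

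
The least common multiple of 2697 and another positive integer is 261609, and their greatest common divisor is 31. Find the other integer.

3007

gcd × lcm = product of the two integers, so the other integer is (31 × 261609) / 2697 = 3007.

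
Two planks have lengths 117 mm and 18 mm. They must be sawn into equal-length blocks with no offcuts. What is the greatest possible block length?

9 mm

This is the greatest common divisor of 117 and 18.
117 = 3^2 × 13
18 = 2 × 3^2
gcd(117, 18) = 3^2 = 9.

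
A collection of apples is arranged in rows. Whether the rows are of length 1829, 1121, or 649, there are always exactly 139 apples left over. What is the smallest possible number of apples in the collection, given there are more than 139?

382400

N − 139 must be a common multiple of 1829, 1121, and 649.
1829 = 31 × 59
1121 = 19 × 59
649 = 11 × 59
LCM(1829, 1121, 649) = 11 × 19 × 31 × 59 = 382261.
Smallest N > 139 is LCM + 139 = 382261 + 139 = 382400.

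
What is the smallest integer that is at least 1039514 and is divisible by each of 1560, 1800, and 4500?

1053000

The integer must be a common multiple of 1560, 1800, and 4500, so a multiple of their LCM.
1560 = 2^3 × 3 × 5 × 13
1800 = 2^3 × 3^2 × 5^2
4500 = 2^2 × 3^2 × 5^3
LCM(1560, 1800, 4500) = 2^3 × 3^2 × 5^3 × 13 = 117000.
Smallest multiple of 117000 that is ≥ 1039514: ⌈1039514/117000⌉ × 117000 = 9 × 117000 = 1053000.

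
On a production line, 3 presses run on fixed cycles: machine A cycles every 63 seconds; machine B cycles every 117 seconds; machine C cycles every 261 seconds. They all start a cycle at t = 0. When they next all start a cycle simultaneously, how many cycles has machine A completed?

377 cycles

The first common completion time is the LCM of the periods.
63 = 3^2 × 7
117 = 3^2 × 13
261 = 3^2 × 29
LCM(63, 117, 261) = 3^2 × 7 × 13 × 29 = 23751.
Cycles for period 63: 23751 / 63 = 377.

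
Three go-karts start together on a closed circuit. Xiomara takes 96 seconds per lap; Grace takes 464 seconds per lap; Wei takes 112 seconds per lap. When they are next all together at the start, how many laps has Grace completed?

42 laps

They are all back at their starting positions together after one LCM of the periods.
96 = 2^5 × 3
464 = 2^4 × 29
112 = 2^4 × 7
LCM(96, 464, 112) = 2^5 × 3 × 7 × 29 = 19488.
Laps for period 464: 19488 / 464 = 42.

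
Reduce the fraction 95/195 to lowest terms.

19/39

95 = 5 × 19
195 = 3 × 5 × 13
gcd(95, 195) = 5.
Divide numerator and denominator by 5: 95/195 = 19/39.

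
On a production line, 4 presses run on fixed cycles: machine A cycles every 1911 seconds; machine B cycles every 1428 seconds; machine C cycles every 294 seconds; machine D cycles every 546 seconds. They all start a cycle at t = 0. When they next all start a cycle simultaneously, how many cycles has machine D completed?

All finish a whole number of cycles simultaneously at t = LCM of the periods.
1911 = 3 × 7^2 × 13
1428 = 2^2 × 3 × 7 × 17
294 = 2 × 3 × 7^2
546 = 2 × 3 × 7 × 13
LCM(1911, 1428, 294, 546) = 2^2 × 3 × 7^2 × 13 × 17 = 129948.
Cycles for period 546: 129948 / 546 = 238.

238 cycles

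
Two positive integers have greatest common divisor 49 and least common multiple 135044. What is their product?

6617156

For any two positive integers, gcd × lcm = product = 49 × 135044 = 6617156.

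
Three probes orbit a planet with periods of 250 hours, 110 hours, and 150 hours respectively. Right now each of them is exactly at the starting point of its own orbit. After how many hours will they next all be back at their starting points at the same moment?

8250 hours

We need the least common multiple of the intervals.
250 = 2 × 5^3
110 = 2 × 5 × 11
150 = 2 × 3 × 5^2
LCM(250, 110, 150) = 2 × 3 × 5^3 × 11 = 8250.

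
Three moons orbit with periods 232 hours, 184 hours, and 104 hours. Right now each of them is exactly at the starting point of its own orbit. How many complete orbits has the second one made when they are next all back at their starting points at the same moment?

All finish a whole number of cycles simultaneously at t = LCM of the periods.
232 = 2^3 × 29
184 = 2^3 × 23
104 = 2^3 × 13
LCM(232, 184, 104) = 2^3 × 13 × 23 × 29 = 69368.
Orbits for period 184: 69368 / 184 = 377.

377 orbits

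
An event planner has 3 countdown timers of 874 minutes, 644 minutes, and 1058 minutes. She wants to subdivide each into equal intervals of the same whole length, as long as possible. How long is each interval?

46 minutes

The interval must divide each timer length; the longest such is the gcd.
874 = 2 × 19 × 23
644 = 2^2 × 7 × 23
1058 = 2 × 23^2
gcd(874, 644, 1058) = 2 × 23 = 46.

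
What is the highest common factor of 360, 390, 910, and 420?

10

360 = 2^3 × 3^2 × 5
390 = 2 × 3 × 5 × 13
910 = 2 × 5 × 7 × 13
420 = 2^2 × 3 × 5 × 7
gcd(360, 390, 910, 420) = 2 × 5 = 10.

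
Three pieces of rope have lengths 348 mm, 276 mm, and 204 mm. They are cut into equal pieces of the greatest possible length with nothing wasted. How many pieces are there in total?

Piece length = gcd(348, 276, 204).
348 = 2^2 × 3 × 29
276 = 2^2 × 3 × 23
204 = 2^2 × 3 × 17
gcd(348, 276, 204) = 2^2 × 3 = 12.
Total pieces = 348/12 + 276/12 + 204/12 = 29 + 23 + 17 = 69.

69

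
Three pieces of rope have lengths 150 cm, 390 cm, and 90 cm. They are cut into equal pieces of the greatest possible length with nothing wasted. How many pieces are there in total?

21

Piece length = gcd(150, 390, 90).
150 = 2 × 3 × 5^2
390 = 2 × 3 × 5 × 13
90 = 2 × 3^2 × 5
gcd(150, 390, 90) = 2 × 3 × 5 = 30.
Total pieces = 150/30 + 390/30 + 90/30 = 5 + 13 + 3 = 21.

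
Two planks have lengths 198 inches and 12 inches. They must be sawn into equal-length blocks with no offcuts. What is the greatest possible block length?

The block length must divide every plank, so the greatest is gcd(198, 12).
198 = 2 × 3^2 × 11
12 = 2^2 × 3
gcd(198, 12) = 2 × 3 = 6.

6 inches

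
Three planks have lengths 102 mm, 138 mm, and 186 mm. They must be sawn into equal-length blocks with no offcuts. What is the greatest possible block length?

The block length must divide every plank, so the greatest is gcd(102, 138, 186).
102 = 2 × 3 × 17
138 = 2 × 3 × 23
186 = 2 × 3 × 31
gcd(102, 138, 186) = 2 × 3 = 6.

6 mm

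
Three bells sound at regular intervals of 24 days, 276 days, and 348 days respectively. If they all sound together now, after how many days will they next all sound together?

We need the least common multiple of the intervals.
24 = 2^3 × 3
276 = 2^2 × 3 × 23
348 = 2^2 × 3 × 29
LCM(24, 276, 348) = 2^3 × 3 × 23 × 29 = 16008.

16008 days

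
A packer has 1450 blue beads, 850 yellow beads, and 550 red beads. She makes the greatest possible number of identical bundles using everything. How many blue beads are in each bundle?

29

Number of bundles = gcd(1450, 850, 550).
1450 = 2 × 5^2 × 29
850 = 2 × 5^2 × 17
550 = 2 × 5^2 × 11
gcd(1450, 850, 550) = 2 × 5^2 = 50.
blue beads per bundle = 1450 / 50 = 29.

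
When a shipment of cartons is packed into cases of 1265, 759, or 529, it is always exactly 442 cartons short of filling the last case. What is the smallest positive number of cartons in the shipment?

Being 442 short of a full case of size k means N ≡ −442 (mod k), i.e. N + 442 is a multiple of each size.
1265 = 5 × 11 × 23
759 = 3 × 11 × 23
529 = 23^2
LCM(1265, 759, 529) = 3 × 5 × 11 × 23^2 = 87285.
Smallest positive N is 87285 − 442 = 86843.

86843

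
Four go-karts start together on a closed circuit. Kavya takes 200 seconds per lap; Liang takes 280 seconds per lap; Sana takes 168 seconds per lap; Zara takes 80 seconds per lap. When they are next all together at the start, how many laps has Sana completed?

The first common completion time is the LCM of the periods.
200 = 2^3 × 5^2
280 = 2^3 × 5 × 7
168 = 2^3 × 3 × 7
80 = 2^4 × 5
LCM(200, 280, 168, 80) = 2^4 × 3 × 5^2 × 7 = 8400.
Laps for period 168: 8400 / 168 = 50.

50 laps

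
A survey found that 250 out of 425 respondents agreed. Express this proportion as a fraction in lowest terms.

250 = 2 × 5^3
425 = 5^2 × 17
gcd(250, 425) = 5^2 = 25.
Divide numerator and denominator by 25: 250/425 = 10/17.

10/17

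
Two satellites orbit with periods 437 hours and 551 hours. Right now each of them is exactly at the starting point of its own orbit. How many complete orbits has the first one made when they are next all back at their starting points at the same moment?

All finish a whole number of cycles simultaneously at t = LCM of the periods.
437 = 19 × 23
551 = 19 × 29
LCM(437, 551) = 19 × 23 × 29 = 12673.
Orbits for period 437: 12673 / 437 = 29.

29 orbits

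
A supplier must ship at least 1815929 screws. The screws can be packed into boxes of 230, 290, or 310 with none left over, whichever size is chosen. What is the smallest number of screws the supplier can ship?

1860930

The number of screws must be a common multiple of 230, 290, and 310, so a multiple of their LCM.
230 = 2 × 5 × 23
290 = 2 × 5 × 29
310 = 2 × 5 × 31
LCM(230, 290, 310) = 2 × 5 × 23 × 29 × 31 = 206770.
Smallest multiple of 206770 that is ≥ 1815929: ⌈1815929/206770⌉ × 206770 = 9 × 206770 = 1860930.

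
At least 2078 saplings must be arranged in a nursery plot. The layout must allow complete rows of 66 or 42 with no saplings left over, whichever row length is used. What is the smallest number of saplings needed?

The number of saplings must be a common multiple of 66 and 42, so a multiple of their LCM.
66 = 2 × 3 × 11
42 = 2 × 3 × 7
LCM(66, 42) = 2 × 3 × 7 × 11 = 462.
Smallest multiple of 462 that is ≥ 2078: ⌈2078/462⌉ × 462 = 5 × 462 = 2310.

2310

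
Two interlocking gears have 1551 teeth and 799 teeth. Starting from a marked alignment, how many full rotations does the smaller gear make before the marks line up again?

33 rotations

All finish a whole number of cycles simultaneously at t = LCM of the periods.
1551 = 3 × 11 × 47
799 = 17 × 47
LCM(1551, 799) = 3 × 11 × 17 × 47 = 26367.
Rotations for period 799: 26367 / 799 = 33.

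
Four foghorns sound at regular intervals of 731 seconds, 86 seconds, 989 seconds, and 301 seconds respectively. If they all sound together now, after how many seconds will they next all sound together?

They coincide at every common multiple of the periods; the first is the LCM.
731 = 17 × 43
86 = 2 × 43
989 = 23 × 43
301 = 7 × 43
LCM(731, 86, 989, 301) = 2 × 7 × 17 × 23 × 43 = 235382.

235382 seconds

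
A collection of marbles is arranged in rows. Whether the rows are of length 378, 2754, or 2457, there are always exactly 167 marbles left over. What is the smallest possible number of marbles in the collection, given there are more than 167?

250781

N − 167 must be a common multiple of 378, 2754, and 2457.
378 = 2 × 3^3 × 7
2754 = 2 × 3^4 × 17
2457 = 3^3 × 7 × 13
LCM(378, 2754, 2457) = 2 × 3^4 × 7 × 13 × 17 = 250614.
Smallest N > 167 is LCM + 167 = 250614 + 167 = 250781.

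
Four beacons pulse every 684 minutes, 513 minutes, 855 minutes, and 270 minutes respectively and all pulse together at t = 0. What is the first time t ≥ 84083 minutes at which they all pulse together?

92340 minutes

Joint pulses occur at multiples of LCM(684, 513, 855, 270).
684 = 2^2 × 3^2 × 19
513 = 3^3 × 19
855 = 3^2 × 5 × 19
270 = 2 × 3^3 × 5
LCM(684, 513, 855, 270) = 2^2 × 3^3 × 5 × 19 = 10260.
Smallest multiple of 10260 that is ≥ 84083: ⌈84083/10260⌉ × 10260 = 9 × 10260 = 92340.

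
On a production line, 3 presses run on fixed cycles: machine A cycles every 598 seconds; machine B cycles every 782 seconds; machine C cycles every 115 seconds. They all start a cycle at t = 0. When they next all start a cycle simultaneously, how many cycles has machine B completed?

65 cycles

They are all back at their starting positions together after one LCM of the periods.
598 = 2 × 13 × 23
782 = 2 × 17 × 23
115 = 5 × 23
LCM(598, 782, 115) = 2 × 5 × 13 × 17 × 23 = 50830.
Cycles for period 782: 50830 / 782 = 65.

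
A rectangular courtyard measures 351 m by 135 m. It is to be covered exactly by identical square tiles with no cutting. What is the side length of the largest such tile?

27 m

The tile side must divide both 351 and 135, so the largest is their gcd.
351 = 3^3 × 13
135 = 3^3 × 5
gcd(351, 135) = 3^3 = 27.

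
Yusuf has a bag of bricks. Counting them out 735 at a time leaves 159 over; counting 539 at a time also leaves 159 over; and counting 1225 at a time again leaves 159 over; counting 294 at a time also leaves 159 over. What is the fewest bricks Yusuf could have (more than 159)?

N − 159 must be a common multiple of 735, 539, 1225, and 294.
735 = 3 × 5 × 7^2
539 = 7^2 × 11
1225 = 5^2 × 7^2
294 = 2 × 3 × 7^2
LCM(735, 539, 1225, 294) = 2 × 3 × 5^2 × 7^2 × 11 = 80850.
Smallest N > 159 is LCM + 159 = 80850 + 159 = 81009.

81009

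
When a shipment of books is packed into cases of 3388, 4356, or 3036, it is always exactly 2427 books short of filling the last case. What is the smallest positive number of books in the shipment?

698889

Being 2427 short of a full case of size k means N ≡ −2427 (mod k), i.e. N + 2427 is a multiple of each size.
3388 = 2^2 × 7 × 11^2
4356 = 2^2 × 3^2 × 11^2
3036 = 2^2 × 3 × 11 × 23
LCM(3388, 4356, 3036) = 2^2 × 3^2 × 7 × 11^2 × 23 = 701316.
Smallest positive N is 701316 − 2427 = 698889.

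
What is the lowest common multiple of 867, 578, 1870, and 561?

867 = 3 × 17^2
578 = 2 × 17^2
1870 = 2 × 5 × 11 × 17
561 = 3 × 11 × 17
LCM(867, 578, 1870, 561) = 2 × 3 × 5 × 11 × 17^2 = 95370.

95370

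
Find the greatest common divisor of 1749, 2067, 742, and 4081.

1749 = 3 × 11 × 53
2067 = 3 × 13 × 53
742 = 2 × 7 × 53
4081 = 7 × 11 × 53
gcd(1749, 2067, 742, 4081) = 53.

53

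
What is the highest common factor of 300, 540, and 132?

12

300 = 2^2 × 3 × 5^2
540 = 2^2 × 3^3 × 5
132 = 2^2 × 3 × 11
gcd(300, 540, 132) = 2^2 × 3 = 12.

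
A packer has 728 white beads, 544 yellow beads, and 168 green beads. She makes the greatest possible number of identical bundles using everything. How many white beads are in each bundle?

Number of bundles = gcd(728, 544, 168).
728 = 2^3 × 7 × 13
544 = 2^5 × 17
168 = 2^3 × 3 × 7
gcd(728, 544, 168) = 2^3 = 8.
white beads per bundle = 728 / 8 = 91.

91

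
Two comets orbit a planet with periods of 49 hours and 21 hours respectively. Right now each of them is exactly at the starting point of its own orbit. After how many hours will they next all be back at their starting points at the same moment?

147 hours

We need the least common multiple of the intervals.
49 = 7^2
21 = 3 × 7
LCM(49, 21) = 3 × 7^2 = 147.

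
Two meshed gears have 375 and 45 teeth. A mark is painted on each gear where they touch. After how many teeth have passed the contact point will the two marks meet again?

1125 teeth

They coincide at every common multiple of the periods; the first is the LCM.
375 = 3 × 5^3
45 = 3^2 × 5
LCM(375, 45) = 3^2 × 5^3 = 1125.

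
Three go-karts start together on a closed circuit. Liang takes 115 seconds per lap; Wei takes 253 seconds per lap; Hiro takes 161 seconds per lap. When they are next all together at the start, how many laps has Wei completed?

35 laps

The first common completion time is the LCM of the periods.
115 = 5 × 23
253 = 11 × 23
161 = 7 × 23
LCM(115, 253, 161) = 5 × 7 × 11 × 23 = 8855.
Laps for period 253: 8855 / 253 = 35.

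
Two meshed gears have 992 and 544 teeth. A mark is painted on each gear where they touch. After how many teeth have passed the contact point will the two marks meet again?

16864 teeth

The first simultaneous occurrence is after LCM of the individual periods.
992 = 2^5 × 31
544 = 2^5 × 17
LCM(992, 544) = 2^5 × 17 × 31 = 16864.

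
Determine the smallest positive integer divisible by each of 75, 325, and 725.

75 = 3 × 5^2
325 = 5^2 × 13
725 = 5^2 × 29
LCM(75, 325, 725) = 3 × 5^2 × 13 × 29 = 28275.

28275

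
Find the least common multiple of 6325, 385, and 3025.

487025

6325 = 5^2 × 11 × 23
385 = 5 × 7 × 11
3025 = 5^2 × 11^2
LCM(6325, 385, 3025) = 5^2 × 7 × 11^2 × 23 = 487025.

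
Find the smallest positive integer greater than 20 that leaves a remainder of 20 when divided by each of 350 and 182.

N − 20 must be a common multiple of 350 and 182.
350 = 2 × 5^2 × 7
182 = 2 × 7 × 13
LCM(350, 182) = 2 × 5^2 × 7 × 13 = 4550.
Smallest N > 20 is LCM + 20 = 4550 + 20 = 4570.

4570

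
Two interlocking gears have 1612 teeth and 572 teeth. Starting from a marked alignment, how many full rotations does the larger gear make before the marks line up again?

11 rotations

All finish a whole number of cycles simultaneously at t = LCM of the periods.
1612 = 2^2 × 13 × 31
572 = 2^2 × 11 × 13
LCM(1612, 572) = 2^2 × 11 × 13 × 31 = 17732.
Rotations for period 1612: 17732 / 1612 = 11.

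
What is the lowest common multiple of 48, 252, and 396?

11088

48 = 2^4 × 3
252 = 2^2 × 3^2 × 7
396 = 2^2 × 3^2 × 11
LCM(48, 252, 396) = 2^4 × 3^2 × 7 × 11 = 11088.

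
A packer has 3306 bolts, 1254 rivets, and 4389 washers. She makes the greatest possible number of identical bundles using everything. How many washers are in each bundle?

Number of bundles = gcd(3306, 1254, 4389).
3306 = 2 × 3 × 19 × 29
1254 = 2 × 3 × 11 × 19
4389 = 3 × 7 × 11 × 19
gcd(3306, 1254, 4389) = 3 × 19 = 57.
washers per bundle = 4389 / 57 = 77.

77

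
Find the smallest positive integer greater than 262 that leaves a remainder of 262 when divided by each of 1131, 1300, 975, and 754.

N − 262 must be a common multiple of 1131, 1300, 975, and 754.
1131 = 3 × 13 × 29
1300 = 2^2 × 5^2 × 13
975 = 3 × 5^2 × 13
754 = 2 × 13 × 29
LCM(1131, 1300, 975, 754) = 2^2 × 3 × 5^2 × 13 × 29 = 113100.
Smallest N > 262 is LCM + 262 = 113100 + 262 = 113362.

113362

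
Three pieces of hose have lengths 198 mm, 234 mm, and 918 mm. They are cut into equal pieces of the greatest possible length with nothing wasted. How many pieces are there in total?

75

Piece length = gcd(198, 234, 918).
198 = 2 × 3^2 × 11
234 = 2 × 3^2 × 13
918 = 2 × 3^3 × 17
gcd(198, 234, 918) = 2 × 3^2 = 18.
Total pieces = 198/18 + 234/18 + 918/18 = 11 + 13 + 51 = 75.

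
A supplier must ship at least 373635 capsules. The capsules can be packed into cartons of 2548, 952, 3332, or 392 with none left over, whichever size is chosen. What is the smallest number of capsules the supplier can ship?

The number of capsules must be a common multiple of 2548, 952, 3332, and 392, so a multiple of their LCM.
2548 = 2^2 × 7^2 × 13
952 = 2^3 × 7 × 17
3332 = 2^2 × 7^2 × 17
392 = 2^3 × 7^2
LCM(2548, 952, 3332, 392) = 2^3 × 7^2 × 13 × 17 = 86632.
Smallest multiple of 86632 that is ≥ 373635: ⌈373635/86632⌉ × 86632 = 5 × 86632 = 433160.

433160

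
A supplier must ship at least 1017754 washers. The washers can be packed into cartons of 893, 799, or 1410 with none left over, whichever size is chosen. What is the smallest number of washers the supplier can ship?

1366290

The number of washers must be a common multiple of 893, 799, and 1410, so a multiple of their LCM.
893 = 19 × 47
799 = 17 × 47
1410 = 2 × 3 × 5 × 47
LCM(893, 799, 1410) = 2 × 3 × 5 × 17 × 19 × 47 = 455430.
Smallest multiple of 455430 that is ≥ 1017754: ⌈1017754/455430⌉ × 455430 = 3 × 455430 = 1366290.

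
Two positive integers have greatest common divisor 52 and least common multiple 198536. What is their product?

10323872

For any two positive integers, gcd × lcm = product = 52 × 198536 = 10323872.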